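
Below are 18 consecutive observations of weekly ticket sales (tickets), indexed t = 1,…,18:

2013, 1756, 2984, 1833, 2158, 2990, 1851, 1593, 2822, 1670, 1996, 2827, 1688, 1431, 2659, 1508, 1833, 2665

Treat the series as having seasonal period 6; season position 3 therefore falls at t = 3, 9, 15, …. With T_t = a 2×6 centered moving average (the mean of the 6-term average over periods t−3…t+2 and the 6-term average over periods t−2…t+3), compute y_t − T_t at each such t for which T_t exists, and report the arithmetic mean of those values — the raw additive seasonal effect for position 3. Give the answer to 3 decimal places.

Season position 3 occurs at t = 9, 15 (where T_t is defined).
t=9: T_9 = 2140.08333; y_9 − T_9 = 2822 − 2140.08333 = 681.91667
t=15: T_15 = 1977.50000; y_15 − T_15 = 2659 − 1977.50000 = 681.50000
Mean deviation: (681.91667 + 681.50000) / 2 = 681.708

681.708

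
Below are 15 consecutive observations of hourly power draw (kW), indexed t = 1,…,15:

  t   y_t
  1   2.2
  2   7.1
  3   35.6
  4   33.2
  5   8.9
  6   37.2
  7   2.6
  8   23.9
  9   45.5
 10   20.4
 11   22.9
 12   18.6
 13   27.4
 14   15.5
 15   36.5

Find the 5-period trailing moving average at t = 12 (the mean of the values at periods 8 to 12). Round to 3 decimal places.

Sum of periods 8–12: 23.9 + 45.5 + 20.4 + 22.9 + 18.6 = 131.3
Divide by 5: 131.3 / 5 = 26.260

26.260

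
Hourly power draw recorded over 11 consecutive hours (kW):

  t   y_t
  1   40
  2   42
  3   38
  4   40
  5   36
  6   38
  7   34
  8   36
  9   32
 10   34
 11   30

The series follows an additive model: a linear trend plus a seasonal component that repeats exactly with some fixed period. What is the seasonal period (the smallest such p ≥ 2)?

2

First differences y_{t+1} − y_t: 2, -4, 2, -4, 2, -4, …
The difference pattern repeats every 2 terms and not for any smaller step, so p = 2.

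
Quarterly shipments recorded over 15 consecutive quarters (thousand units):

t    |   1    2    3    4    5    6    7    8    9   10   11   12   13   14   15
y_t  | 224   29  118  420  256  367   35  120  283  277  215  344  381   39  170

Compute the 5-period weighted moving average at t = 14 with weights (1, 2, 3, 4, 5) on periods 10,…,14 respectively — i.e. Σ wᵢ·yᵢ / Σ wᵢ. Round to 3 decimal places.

Weighted sum: 1·277 + 2·215 + 3·344 + 4·381 + 5·39 = 277 + 430 + 1032 + 1524 + 195 = 3458
Weight total: 1 + 2 + 3 + 4 + 5 = 15
WMA = 3458 / 15 = 230.533

230.533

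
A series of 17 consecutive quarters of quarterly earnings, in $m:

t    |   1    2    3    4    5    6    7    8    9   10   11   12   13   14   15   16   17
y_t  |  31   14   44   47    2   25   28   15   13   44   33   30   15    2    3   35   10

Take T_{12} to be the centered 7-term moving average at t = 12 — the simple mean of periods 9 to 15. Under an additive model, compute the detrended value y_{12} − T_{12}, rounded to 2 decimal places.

Trend T_12 = (13 + 44 + 33 + 30 + 15 + 2 + 3) / 7 = 140/7 = 20.0000
Detrended value: 30 − 20.0000 = 10.00

10.00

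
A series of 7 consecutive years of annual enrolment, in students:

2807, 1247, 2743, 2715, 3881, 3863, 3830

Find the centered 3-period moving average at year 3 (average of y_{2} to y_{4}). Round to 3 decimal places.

2235.000

Sum of periods 2–4: 1247 + 2743 + 2715 = 6705
Divide by 3: 6705 / 3 = 2235.000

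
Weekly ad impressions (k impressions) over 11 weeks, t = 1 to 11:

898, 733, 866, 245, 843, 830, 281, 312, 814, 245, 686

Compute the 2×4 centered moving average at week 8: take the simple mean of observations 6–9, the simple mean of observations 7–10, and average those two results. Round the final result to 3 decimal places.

486.125

Sum over 6–9: 830 + 281 + 312 + 814 = 2237
Sum over 7–10: 281 + 312 + 814 + 245 = 1652
CMA at t=8 = (2237 + 1652) / (2·4) = 3889 / 8 = 486.125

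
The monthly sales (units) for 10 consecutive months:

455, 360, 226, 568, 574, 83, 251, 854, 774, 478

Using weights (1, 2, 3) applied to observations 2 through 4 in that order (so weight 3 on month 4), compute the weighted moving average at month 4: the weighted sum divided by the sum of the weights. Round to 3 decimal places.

Weighted sum: 1·360 + 2·226 + 3·568 = 360 + 452 + 1704 = 2516
Weight total: 1 + 2 + 3 = 6
WMA = 2516 / 6 = 419.333

419.333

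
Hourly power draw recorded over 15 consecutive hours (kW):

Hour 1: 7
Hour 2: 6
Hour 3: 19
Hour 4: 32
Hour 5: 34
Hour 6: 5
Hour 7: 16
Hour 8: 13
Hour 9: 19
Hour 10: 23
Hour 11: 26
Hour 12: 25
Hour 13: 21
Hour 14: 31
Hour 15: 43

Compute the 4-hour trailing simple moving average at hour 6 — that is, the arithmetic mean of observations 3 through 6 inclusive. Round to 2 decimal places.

22.50

Sum of periods 3–6: 19 + 32 + 34 + 5 = 90
Divide by 4: 90 / 4 = 22.50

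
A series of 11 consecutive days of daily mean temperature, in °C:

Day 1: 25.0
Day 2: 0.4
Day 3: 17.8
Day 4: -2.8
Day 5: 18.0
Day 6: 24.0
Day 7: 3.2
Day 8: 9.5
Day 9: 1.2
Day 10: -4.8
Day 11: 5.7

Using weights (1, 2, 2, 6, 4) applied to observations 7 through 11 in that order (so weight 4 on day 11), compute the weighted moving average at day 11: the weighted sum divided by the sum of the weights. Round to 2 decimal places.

Weighted sum: 1·3.2 + 2·9.5 + 2·1.2 + 6·-4.8 + 4·5.7 = 3.2 + 19.0 + 2.4 + -28.8 + 22.8 = 18.6
Weight total: 1 + 2 + 2 + 6 + 4 = 15
WMA = 18.6 / 15 = 1.24

1.24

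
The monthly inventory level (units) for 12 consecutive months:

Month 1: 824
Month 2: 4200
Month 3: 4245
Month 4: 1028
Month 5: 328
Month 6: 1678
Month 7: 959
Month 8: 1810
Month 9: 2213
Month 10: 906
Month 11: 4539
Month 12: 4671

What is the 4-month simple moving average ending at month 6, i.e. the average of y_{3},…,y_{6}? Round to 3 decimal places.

Sum of periods 3–6: 4245 + 1028 + 328 + 1678 = 7279
Divide by 4: 7279 / 4 = 1819.750

1819.750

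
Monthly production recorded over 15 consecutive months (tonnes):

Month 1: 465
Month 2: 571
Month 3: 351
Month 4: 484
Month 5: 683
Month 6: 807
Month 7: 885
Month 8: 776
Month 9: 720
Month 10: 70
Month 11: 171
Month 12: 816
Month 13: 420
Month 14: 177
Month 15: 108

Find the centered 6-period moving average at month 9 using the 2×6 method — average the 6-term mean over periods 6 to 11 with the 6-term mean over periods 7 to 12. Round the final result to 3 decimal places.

572.250

Sum over 6–11: 807 + 885 + 776 + 720 + 70 + 171 = 3429
Sum over 7–12: 885 + 776 + 720 + 70 + 171 + 816 = 3438
CMA at t=9 = (3429 + 3438) / (2·6) = 6867 / 12 = 572.250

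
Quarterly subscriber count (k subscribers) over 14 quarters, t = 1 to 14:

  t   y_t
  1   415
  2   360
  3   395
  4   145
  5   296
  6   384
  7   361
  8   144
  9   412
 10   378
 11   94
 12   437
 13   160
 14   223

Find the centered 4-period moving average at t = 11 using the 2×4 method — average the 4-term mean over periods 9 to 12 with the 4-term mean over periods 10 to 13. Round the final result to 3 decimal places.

Sum over 9–12: 412 + 378 + 94 + 437 = 1321
Sum over 10–13: 378 + 94 + 437 + 160 = 1069
CMA at t=11 = (1321 + 1069) / (2·4) = 2390 / 8 = 298.750

298.750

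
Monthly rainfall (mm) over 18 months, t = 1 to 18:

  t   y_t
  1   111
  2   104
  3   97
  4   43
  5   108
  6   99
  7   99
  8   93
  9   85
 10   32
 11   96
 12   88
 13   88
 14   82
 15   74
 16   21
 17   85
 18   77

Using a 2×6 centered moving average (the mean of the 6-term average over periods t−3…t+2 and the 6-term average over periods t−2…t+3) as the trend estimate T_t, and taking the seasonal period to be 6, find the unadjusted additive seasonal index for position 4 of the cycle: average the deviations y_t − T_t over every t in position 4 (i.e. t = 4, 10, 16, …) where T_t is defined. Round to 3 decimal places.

Season position 4 occurs at t = 4, 10 (where T_t is defined).
t=4: T_4 = 92.66667; y_4 − T_4 = 43 − 92.66667 = -49.66667
t=10: T_10 = 81.25000; y_10 − T_10 = 32 − 81.25000 = -49.25000
Mean deviation: (-49.66667 + -49.25000) / 2 = -49.458

-49.458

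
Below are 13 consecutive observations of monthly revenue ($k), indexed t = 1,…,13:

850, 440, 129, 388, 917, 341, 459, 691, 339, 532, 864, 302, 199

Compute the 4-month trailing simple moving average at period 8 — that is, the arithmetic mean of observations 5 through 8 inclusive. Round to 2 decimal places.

Sum of periods 5–8: 917 + 341 + 459 + 691 = 2408
Divide by 4: 2408 / 4 = 602.00

602.00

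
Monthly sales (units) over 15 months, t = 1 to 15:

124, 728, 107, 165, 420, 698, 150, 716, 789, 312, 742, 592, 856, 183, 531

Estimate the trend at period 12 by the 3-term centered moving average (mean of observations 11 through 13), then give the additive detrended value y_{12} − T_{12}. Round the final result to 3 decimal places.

-138.000

Trend T_12 = (742 + 592 + 856) / 3 = 2190/3 = 730.00000
Detrended value: 592 − 730.00000 = -138.000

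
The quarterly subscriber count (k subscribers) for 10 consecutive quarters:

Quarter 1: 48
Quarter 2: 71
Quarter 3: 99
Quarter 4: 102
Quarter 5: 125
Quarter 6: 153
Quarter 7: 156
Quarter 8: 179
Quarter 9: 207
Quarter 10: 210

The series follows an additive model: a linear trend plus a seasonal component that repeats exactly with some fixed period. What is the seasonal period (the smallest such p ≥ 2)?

First differences y_{t+1} − y_t: 23, 28, 3, 23, 28, 3, 23, 28, …
The difference pattern repeats every 3 terms and not for any smaller step, so p = 3.

3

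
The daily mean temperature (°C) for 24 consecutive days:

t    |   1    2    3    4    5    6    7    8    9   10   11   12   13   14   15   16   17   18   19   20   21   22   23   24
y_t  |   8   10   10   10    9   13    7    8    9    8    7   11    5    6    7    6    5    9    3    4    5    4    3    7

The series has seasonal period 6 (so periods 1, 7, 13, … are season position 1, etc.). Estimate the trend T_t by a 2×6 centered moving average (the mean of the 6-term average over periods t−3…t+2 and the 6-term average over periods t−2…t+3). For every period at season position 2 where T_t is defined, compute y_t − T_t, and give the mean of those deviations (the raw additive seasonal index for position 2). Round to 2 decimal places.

Season position 2 occurs at t = 8, 14, 20 (where T_t is defined).
t=8: T_8 = 8.8333; y_8 − T_8 = 8 − 8.8333 = -0.8333
t=14: T_14 = 6.8333; y_14 − T_14 = 6 − 6.8333 = -0.8333
t=20: T_20 = 4.8333; y_20 − T_20 = 4 − 4.8333 = -0.8333
Mean deviation: (-0.8333 + -0.8333 + -0.8333) / 3 = -0.83

-0.83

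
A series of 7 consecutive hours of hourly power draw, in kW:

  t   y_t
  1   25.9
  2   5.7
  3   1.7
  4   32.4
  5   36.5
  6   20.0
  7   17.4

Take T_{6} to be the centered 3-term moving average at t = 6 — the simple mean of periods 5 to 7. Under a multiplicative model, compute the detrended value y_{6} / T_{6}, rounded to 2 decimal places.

Trend T_6 = (36.5 + 20.0 + 17.4) / 3 = 73.9/3 = 24.6333
Ratio to trend: 20.0 / 24.6333 = 0.81

0.81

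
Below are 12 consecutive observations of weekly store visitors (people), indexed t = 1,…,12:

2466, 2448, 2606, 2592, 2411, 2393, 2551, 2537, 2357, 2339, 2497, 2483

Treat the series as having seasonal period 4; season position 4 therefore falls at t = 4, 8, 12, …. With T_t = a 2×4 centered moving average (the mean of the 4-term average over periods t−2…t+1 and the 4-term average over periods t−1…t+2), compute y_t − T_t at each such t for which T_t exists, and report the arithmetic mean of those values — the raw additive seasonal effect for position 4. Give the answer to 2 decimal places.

84.44

Season position 4 occurs at t = 4, 8 (where T_t is defined).
t=4: T_4 = 2507.3750; y_4 − T_4 = 2592 − 2507.3750 = 84.6250
t=8: T_8 = 2452.7500; y_8 − T_8 = 2537 − 2452.7500 = 84.2500
Mean deviation: (84.6250 + 84.2500) / 2 = 84.44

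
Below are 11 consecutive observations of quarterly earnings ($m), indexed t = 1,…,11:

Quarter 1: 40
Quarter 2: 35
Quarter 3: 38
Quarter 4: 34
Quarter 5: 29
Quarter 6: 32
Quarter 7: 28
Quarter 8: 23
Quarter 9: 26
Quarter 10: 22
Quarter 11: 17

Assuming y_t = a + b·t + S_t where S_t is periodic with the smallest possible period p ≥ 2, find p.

3

First differences y_{t+1} − y_t: -5, 3, -4, -5, 3, -4, -5, 3, …
The difference pattern repeats every 3 terms and not for any smaller step, so p = 3.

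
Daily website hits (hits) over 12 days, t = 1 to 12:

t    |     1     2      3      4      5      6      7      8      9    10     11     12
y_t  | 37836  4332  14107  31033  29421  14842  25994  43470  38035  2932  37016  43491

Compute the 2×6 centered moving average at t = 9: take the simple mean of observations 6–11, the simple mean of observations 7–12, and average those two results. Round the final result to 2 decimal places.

29435.58

Sum over 6–11: 14842 + 25994 + 43470 + 38035 + 2932 + 37016 = 162289
Sum over 7–12: 25994 + 43470 + 38035 + 2932 + 37016 + 43491 = 190938
CMA at t=9 = (162289 + 190938) / (2·6) = 353227 / 12 = 29435.58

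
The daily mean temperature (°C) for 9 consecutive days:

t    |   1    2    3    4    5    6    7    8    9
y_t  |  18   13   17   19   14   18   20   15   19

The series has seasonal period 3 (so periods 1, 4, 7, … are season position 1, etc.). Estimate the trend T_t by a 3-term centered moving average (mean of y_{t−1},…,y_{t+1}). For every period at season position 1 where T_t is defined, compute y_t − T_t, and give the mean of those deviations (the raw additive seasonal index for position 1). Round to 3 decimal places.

Season position 1 occurs at t = 4, 7 (where T_t is defined).
t=4: T_4 = 16.66667; y_4 − T_4 = 19 − 16.66667 = 2.33333
t=7: T_7 = 17.66667; y_7 − T_7 = 20 − 17.66667 = 2.33333
Mean deviation: (2.33333 + 2.33333) / 2 = 2.333

2.333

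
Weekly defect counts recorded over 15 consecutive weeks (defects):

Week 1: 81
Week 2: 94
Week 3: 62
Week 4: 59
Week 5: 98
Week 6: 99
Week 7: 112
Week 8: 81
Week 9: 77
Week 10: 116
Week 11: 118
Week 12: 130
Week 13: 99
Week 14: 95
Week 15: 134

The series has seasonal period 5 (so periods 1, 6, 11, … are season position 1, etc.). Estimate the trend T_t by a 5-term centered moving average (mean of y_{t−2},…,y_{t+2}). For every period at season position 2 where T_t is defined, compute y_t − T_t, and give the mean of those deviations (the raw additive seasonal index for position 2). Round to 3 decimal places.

Season position 2 occurs at t = 7, 12 (where T_t is defined).
t=7: T_7 = 93.40000; y_7 − T_7 = 112 − 93.40000 = 18.60000
t=12: T_12 = 111.60000; y_12 − T_12 = 130 − 111.60000 = 18.40000
Mean deviation: (18.60000 + 18.40000) / 2 = 18.500

18.500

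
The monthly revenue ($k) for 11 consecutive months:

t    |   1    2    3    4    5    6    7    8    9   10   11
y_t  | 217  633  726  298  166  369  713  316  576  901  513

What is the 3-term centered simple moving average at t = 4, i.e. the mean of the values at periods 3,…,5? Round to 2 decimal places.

Sum of periods 3–5: 726 + 298 + 166 = 1190
Divide by 3: 1190 / 3 = 396.67

396.67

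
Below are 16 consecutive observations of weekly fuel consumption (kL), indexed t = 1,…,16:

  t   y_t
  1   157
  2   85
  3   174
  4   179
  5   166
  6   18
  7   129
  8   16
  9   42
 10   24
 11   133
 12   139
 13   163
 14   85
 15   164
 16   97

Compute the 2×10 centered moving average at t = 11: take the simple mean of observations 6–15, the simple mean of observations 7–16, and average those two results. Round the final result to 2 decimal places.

95.25

Sum over 6–15: 18 + 129 + 16 + 42 + 24 + 133 + 139 + 163 + 85 + 164 = 913
Sum over 7–16: 129 + 16 + 42 + 24 + 133 + 139 + 163 + 85 + 164 + 97 = 992
CMA at t=11 = (913 + 992) / (2·10) = 1905 / 20 = 95.25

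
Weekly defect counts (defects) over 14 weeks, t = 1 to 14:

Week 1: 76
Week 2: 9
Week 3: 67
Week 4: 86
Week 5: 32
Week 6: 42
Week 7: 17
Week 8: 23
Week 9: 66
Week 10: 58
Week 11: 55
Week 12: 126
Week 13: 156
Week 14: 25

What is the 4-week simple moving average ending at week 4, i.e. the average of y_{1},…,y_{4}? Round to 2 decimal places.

Sum of periods 1–4: 76 + 9 + 67 + 86 = 238
Divide by 4: 238 / 4 = 59.50

59.50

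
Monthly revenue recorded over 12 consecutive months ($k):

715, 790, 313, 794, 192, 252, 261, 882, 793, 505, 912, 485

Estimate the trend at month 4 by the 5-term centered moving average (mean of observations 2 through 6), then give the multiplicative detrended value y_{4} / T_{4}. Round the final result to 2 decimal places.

Trend T_4 = (790 + 313 + 794 + 192 + 252) / 5 = 2341/5 = 468.2000
Ratio to trend: 794 / 468.2000 = 1.70

1.70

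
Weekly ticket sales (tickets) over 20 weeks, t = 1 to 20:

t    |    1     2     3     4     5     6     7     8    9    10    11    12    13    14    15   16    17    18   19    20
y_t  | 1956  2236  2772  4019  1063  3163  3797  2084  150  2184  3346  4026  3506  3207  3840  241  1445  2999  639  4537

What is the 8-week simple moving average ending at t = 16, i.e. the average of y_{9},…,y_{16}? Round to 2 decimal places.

Sum of periods 9–16: 150 + 2184 + 3346 + 4026 + 3506 + 3207 + 3840 + 241 = 20500
Divide by 8: 20500 / 8 = 2562.50

2562.50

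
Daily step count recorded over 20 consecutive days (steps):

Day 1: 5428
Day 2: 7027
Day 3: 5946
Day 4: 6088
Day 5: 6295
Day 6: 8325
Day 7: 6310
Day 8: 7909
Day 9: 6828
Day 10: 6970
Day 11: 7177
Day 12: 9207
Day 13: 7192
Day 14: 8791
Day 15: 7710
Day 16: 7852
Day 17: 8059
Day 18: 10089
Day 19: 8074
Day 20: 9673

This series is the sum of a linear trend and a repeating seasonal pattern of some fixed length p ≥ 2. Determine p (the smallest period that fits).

6

First differences y_{t+1} − y_t: 1599, -1081, 142, 207, 2030, -2015, 1599, -1081, 142, 207, 2030, -2015, 1599, -1081, …
The difference pattern repeats every 6 terms and not for any smaller step, so p = 6.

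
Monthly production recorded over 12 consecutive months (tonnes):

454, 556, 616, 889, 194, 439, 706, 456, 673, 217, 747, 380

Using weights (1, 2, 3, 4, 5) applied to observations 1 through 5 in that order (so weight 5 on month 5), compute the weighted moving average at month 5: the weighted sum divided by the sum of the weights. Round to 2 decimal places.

529.33

Weighted sum: 1·454 + 2·556 + 3·616 + 4·889 + 5·194 = 454 + 1112 + 1848 + 3556 + 970 = 7940
Weight total: 1 + 2 + 3 + 4 + 5 = 15
WMA = 7940 / 15 = 529.33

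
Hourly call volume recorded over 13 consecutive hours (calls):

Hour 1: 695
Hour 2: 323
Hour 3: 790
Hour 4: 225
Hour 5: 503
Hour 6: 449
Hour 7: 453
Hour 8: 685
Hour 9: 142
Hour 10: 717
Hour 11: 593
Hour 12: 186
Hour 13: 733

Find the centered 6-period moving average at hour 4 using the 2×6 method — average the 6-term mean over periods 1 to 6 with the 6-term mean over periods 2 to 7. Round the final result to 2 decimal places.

477.33

Sum over 1–6: 695 + 323 + 790 + 225 + 503 + 449 = 2985
Sum over 2–7: 323 + 790 + 225 + 503 + 449 + 453 = 2743
CMA at t=4 = (2985 + 2743) / (2·6) = 5728 / 12 = 477.33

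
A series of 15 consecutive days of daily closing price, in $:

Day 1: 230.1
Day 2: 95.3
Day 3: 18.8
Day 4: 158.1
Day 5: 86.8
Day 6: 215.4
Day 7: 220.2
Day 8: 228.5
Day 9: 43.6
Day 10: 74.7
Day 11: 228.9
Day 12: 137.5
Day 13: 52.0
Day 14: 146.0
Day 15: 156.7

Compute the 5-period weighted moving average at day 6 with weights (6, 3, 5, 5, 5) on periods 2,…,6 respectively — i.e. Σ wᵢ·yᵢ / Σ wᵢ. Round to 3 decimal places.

122.071

Weighted sum: 6·95.3 + 3·18.8 + 5·158.1 + 5·86.8 + 5·215.4 = 571.8 + 56.4 + 790.5 + 434.0 + 1077.0 = 2929.7
Weight total: 6 + 3 + 5 + 5 + 5 = 24
WMA = 2929.7 / 24 = 122.071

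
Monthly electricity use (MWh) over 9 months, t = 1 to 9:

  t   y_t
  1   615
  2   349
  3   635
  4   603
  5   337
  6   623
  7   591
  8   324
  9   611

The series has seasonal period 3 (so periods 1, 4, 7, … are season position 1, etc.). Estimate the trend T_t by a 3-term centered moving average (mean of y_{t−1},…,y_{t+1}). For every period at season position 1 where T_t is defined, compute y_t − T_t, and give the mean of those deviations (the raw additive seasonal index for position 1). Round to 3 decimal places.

78.167

Season position 1 occurs at t = 4, 7 (where T_t is defined).
t=4: T_4 = 525.00000; y_4 − T_4 = 603 − 525.00000 = 78.00000
t=7: T_7 = 512.66667; y_7 − T_7 = 591 − 512.66667 = 78.33333
Mean deviation: (78.00000 + 78.33333) / 2 = 78.167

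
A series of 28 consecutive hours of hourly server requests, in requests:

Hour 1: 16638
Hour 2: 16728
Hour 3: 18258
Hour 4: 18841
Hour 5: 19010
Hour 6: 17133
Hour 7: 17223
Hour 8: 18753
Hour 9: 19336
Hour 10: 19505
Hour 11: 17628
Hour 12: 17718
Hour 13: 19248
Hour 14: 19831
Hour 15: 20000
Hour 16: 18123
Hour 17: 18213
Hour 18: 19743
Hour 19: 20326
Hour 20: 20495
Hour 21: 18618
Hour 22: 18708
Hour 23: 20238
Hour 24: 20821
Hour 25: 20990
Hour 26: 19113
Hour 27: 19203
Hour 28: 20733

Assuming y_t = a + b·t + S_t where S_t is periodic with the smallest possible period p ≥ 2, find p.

5

First differences y_{t+1} − y_t: 90, 1530, 583, 169, -1877, 90, 1530, 583, 169, -1877, 90, 1530, …
The difference pattern repeats every 5 terms and not for any smaller step, so p = 5.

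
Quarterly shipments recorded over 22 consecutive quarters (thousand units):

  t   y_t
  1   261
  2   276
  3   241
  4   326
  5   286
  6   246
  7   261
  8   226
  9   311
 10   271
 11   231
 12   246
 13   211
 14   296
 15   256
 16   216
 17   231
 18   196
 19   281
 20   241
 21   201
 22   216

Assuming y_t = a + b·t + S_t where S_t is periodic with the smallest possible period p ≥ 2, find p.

First differences y_{t+1} − y_t: 15, -35, 85, -40, -40, 15, -35, 85, -40, -40, 15, -35, …
The difference pattern repeats every 5 terms and not for any smaller step, so p = 5.

5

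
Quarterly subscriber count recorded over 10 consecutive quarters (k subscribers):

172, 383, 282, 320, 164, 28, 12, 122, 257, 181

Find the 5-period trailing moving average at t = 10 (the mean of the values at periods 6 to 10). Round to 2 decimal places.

Sum of periods 6–10: 28 + 12 + 122 + 257 + 181 = 600
Divide by 5: 600 / 5 = 120.00

120.00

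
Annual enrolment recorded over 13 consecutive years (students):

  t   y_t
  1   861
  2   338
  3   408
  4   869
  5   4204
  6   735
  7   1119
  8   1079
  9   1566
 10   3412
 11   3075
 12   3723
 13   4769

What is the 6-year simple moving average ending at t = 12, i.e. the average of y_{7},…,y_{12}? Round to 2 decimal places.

Sum of periods 7–12: 1119 + 1079 + 1566 + 3412 + 3075 + 3723 = 13974
Divide by 6: 13974 / 6 = 2329.00

2329.00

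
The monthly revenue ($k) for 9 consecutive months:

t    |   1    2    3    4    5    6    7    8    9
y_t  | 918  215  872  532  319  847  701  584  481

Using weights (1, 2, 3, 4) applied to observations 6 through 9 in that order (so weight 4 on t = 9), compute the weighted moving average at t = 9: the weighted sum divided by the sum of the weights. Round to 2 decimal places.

Weighted sum: 1·847 + 2·701 + 3·584 + 4·481 = 847 + 1402 + 1752 + 1924 = 5925
Weight total: 1 + 2 + 3 + 4 = 10
WMA = 5925 / 10 = 592.50

592.50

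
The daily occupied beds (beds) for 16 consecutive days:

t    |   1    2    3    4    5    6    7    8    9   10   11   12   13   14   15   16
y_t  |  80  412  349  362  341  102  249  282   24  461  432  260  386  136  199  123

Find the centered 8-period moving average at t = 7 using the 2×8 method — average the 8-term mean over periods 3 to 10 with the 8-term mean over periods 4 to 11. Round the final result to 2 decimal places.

Sum over 3–10: 349 + 362 + 341 + 102 + 249 + 282 + 24 + 461 = 2170
Sum over 4–11: 362 + 341 + 102 + 249 + 282 + 24 + 461 + 432 = 2253
CMA at t=7 = (2170 + 2253) / (2·8) = 4423 / 16 = 276.44

276.44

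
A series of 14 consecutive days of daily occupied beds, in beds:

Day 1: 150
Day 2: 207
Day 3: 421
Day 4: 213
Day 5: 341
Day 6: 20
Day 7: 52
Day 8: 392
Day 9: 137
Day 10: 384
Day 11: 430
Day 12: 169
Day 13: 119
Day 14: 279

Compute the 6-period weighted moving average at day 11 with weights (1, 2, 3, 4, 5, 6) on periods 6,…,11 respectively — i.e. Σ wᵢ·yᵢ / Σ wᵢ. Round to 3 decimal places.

302.286

Weighted sum: 1·20 + 2·52 + 3·392 + 4·137 + 5·384 + 6·430 = 20 + 104 + 1176 + 548 + 1920 + 2580 = 6348
Weight total: 1 + 2 + 3 + 4 + 5 + 6 = 21
WMA = 6348 / 21 = 302.286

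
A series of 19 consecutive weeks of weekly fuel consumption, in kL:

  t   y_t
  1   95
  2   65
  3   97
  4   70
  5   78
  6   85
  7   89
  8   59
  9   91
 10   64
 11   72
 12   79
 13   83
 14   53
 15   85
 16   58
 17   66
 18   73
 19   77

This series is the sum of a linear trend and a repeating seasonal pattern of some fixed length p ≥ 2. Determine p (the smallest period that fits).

6

First differences y_{t+1} − y_t: -30, 32, -27, 8, 7, 4, -30, 32, -27, 8, 7, 4, -30, 32, …
The difference pattern repeats every 6 terms and not for any smaller step, so p = 6.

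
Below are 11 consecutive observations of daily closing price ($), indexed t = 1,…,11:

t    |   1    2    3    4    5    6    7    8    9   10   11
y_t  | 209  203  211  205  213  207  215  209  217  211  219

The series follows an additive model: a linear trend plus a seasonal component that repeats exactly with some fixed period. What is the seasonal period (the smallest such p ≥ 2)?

First differences y_{t+1} − y_t: -6, 8, -6, 8, -6, 8, …
The difference pattern repeats every 2 terms and not for any smaller step, so p = 2.

2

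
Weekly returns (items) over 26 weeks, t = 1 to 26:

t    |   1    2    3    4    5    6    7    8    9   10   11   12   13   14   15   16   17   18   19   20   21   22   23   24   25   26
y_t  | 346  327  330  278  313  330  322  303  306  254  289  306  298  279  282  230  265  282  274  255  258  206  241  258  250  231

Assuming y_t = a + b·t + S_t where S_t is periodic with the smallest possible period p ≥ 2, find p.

6

First differences y_{t+1} − y_t: -19, 3, -52, 35, 17, -8, -19, 3, -52, 35, 17, -8, -19, 3, …
The difference pattern repeats every 6 terms and not for any smaller step, so p = 6.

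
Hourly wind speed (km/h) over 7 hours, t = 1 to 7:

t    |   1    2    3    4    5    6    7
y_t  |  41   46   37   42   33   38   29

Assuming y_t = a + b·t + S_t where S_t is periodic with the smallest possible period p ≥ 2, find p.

2

First differences y_{t+1} − y_t: 5, -9, 5, -9, 5, -9, …
The difference pattern repeats every 2 terms and not for any smaller step, so p = 2.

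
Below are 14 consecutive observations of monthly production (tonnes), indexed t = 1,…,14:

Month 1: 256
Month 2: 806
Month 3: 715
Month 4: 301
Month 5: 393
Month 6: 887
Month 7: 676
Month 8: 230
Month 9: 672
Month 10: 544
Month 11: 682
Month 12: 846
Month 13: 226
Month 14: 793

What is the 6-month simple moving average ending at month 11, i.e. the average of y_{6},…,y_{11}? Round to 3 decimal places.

615.167

Sum of periods 6–11: 887 + 676 + 230 + 672 + 544 + 682 = 3691
Divide by 6: 3691 / 6 = 615.167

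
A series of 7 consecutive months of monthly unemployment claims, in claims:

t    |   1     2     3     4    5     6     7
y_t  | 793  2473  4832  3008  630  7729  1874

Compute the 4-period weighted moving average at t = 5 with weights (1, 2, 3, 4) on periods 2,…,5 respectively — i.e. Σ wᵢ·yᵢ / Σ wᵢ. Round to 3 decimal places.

Weighted sum: 1·2473 + 2·4832 + 3·3008 + 4·630 = 2473 + 9664 + 9024 + 2520 = 23681
Weight total: 1 + 2 + 3 + 4 = 10
WMA = 23681 / 10 = 2368.100

2368.100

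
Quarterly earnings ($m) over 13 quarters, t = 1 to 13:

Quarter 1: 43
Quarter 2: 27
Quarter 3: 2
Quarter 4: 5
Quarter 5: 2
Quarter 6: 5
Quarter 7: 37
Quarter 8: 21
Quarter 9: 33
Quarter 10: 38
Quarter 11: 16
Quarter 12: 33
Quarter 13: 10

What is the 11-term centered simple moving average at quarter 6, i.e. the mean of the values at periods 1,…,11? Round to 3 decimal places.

20.818

Sum of periods 1–11: 43 + 27 + 2 + 5 + 2 + 5 + 37 + 21 + 33 + 38 + 16 = 229
Divide by 11: 229 / 11 = 20.818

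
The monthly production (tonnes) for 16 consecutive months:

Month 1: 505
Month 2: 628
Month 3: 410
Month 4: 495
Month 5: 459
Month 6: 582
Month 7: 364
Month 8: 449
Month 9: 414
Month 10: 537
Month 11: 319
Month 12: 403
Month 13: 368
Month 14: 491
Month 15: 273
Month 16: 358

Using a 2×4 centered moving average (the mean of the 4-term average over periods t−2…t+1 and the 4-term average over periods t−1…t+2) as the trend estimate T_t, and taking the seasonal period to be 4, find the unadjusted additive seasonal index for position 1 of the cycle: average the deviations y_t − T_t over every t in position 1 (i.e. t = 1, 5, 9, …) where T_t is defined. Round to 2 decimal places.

Season position 1 occurs at t = 5, 9, 13 (where T_t is defined).
t=5: T_5 = 480.7500; y_5 − T_5 = 459 − 480.7500 = -21.7500
t=9: T_9 = 435.3750; y_9 − T_9 = 414 − 435.3750 = -21.3750
t=13: T_13 = 389.5000; y_13 − T_13 = 368 − 389.5000 = -21.5000
Mean deviation: (-21.7500 + -21.3750 + -21.5000) / 3 = -21.54

-21.54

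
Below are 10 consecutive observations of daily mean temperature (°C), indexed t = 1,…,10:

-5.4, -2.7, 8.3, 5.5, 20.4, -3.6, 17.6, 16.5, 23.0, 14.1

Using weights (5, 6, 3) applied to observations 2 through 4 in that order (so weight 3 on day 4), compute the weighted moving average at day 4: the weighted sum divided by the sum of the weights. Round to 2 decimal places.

3.77

Weighted sum: 5·-2.7 + 6·8.3 + 3·5.5 = -13.5 + 49.8 + 16.5 = 52.8
Weight total: 5 + 6 + 3 = 14
WMA = 52.8 / 14 = 3.77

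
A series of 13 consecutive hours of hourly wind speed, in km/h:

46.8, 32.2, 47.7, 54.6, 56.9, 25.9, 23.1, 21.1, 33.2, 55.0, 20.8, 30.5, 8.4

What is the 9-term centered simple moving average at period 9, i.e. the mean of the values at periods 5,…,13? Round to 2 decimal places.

Sum of periods 5–13: 56.9 + 25.9 + 23.1 + 21.1 + 33.2 + 55.0 + 20.8 + 30.5 + 8.4 = 274.9
Divide by 9: 274.9 / 9 = 30.54

30.54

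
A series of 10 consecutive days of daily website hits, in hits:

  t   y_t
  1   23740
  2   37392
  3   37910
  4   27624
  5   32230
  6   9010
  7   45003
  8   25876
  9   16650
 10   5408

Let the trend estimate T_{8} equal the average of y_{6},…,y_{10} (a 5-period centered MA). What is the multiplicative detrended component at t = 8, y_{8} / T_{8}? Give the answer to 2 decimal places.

Trend T_8 = (9010 + 45003 + 25876 + 16650 + 5408) / 5 = 101947/5 = 20389.4000
Ratio to trend: 25876 / 20389.4000 = 1.27

1.27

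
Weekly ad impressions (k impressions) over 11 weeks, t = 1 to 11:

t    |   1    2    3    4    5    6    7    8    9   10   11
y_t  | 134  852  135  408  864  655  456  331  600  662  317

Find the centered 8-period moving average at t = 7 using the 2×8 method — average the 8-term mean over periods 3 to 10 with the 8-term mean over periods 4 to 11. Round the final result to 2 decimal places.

525.25

Sum over 3–10: 135 + 408 + 864 + 655 + 456 + 331 + 600 + 662 = 4111
Sum over 4–11: 408 + 864 + 655 + 456 + 331 + 600 + 662 + 317 = 4293
CMA at t=7 = (4111 + 4293) / (2·8) = 8404 / 16 = 525.25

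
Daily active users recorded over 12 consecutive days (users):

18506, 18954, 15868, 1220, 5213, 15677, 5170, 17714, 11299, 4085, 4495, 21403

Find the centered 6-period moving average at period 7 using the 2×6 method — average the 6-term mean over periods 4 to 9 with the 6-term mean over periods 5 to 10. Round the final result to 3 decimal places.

Sum over 4–9: 1220 + 5213 + 15677 + 5170 + 17714 + 11299 = 56293
Sum over 5–10: 5213 + 15677 + 5170 + 17714 + 11299 + 4085 = 59158
CMA at t=7 = (56293 + 59158) / (2·6) = 115451 / 12 = 9620.917

9620.917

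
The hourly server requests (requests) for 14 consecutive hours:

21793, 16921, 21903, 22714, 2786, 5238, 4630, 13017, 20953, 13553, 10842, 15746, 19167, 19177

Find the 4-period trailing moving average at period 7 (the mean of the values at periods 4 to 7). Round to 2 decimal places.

8842.00

Sum of periods 4–7: 22714 + 2786 + 5238 + 4630 = 35368
Divide by 4: 35368 / 4 = 8842.00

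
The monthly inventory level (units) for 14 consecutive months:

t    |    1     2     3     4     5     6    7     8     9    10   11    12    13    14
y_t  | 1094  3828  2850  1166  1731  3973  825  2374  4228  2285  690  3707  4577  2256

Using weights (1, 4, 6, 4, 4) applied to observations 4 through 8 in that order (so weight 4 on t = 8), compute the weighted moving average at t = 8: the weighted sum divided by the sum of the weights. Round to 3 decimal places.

Weighted sum: 1·1166 + 4·1731 + 6·3973 + 4·825 + 4·2374 = 1166 + 6924 + 23838 + 3300 + 9496 = 44724
Weight total: 1 + 4 + 6 + 4 + 4 = 19
WMA = 44724 / 19 = 2353.895

2353.895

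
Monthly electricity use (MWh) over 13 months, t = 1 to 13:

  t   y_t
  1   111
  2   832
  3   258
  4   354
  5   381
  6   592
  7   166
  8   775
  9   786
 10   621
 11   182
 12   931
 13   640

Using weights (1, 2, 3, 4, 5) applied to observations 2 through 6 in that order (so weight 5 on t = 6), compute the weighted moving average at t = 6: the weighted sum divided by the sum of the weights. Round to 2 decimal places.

Weighted sum: 1·832 + 2·258 + 3·354 + 4·381 + 5·592 = 832 + 516 + 1062 + 1524 + 2960 = 6894
Weight total: 1 + 2 + 3 + 4 + 5 = 15
WMA = 6894 / 15 = 459.60

459.60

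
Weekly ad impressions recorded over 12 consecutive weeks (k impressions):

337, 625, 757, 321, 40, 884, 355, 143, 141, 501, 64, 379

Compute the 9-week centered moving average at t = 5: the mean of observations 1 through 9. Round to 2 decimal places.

Sum of periods 1–9: 337 + 625 + 757 + 321 + 40 + 884 + 355 + 143 + 141 = 3603
Divide by 9: 3603 / 9 = 400.33

400.33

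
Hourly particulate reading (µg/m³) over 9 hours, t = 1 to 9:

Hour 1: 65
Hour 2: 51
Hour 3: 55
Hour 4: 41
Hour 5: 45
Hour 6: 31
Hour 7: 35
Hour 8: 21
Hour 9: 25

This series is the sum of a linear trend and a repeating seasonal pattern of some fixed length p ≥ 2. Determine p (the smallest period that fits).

2

First differences y_{t+1} − y_t: -14, 4, -14, 4, -14, 4, …
The difference pattern repeats every 2 terms and not for any smaller step, so p = 2.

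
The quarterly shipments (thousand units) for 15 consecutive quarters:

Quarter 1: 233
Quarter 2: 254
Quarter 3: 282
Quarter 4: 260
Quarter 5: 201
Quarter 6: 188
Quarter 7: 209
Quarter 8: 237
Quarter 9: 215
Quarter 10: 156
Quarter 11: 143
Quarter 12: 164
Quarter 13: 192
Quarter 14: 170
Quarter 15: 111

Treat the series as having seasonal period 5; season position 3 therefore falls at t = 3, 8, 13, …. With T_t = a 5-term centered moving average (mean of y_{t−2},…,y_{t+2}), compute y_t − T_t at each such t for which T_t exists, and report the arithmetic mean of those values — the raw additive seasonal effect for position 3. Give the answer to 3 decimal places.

36.000

Season position 3 occurs at t = 3, 8, 13 (where T_t is defined).
t=3: T_3 = 246.00000; y_3 − T_3 = 282 − 246.00000 = 36.00000
t=8: T_8 = 201.00000; y_8 − T_8 = 237 − 201.00000 = 36.00000
t=13: T_13 = 156.00000; y_13 − T_13 = 192 − 156.00000 = 36.00000
Mean deviation: (36.00000 + 36.00000 + 36.00000) / 3 = 36.000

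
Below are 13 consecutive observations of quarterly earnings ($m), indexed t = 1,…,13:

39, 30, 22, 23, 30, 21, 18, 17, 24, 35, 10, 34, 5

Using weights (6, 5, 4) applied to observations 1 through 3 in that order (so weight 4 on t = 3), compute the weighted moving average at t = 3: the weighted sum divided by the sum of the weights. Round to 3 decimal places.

Weighted sum: 6·39 + 5·30 + 4·22 = 234 + 150 + 88 = 472
Weight total: 6 + 5 + 4 = 15
WMA = 472 / 15 = 31.467

31.467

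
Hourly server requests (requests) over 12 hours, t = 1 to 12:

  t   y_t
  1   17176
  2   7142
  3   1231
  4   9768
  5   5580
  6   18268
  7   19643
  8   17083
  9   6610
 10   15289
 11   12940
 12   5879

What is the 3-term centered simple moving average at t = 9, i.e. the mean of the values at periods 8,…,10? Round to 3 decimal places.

Sum of periods 8–10: 17083 + 6610 + 15289 = 38982
Divide by 3: 38982 / 3 = 12994.000

12994.000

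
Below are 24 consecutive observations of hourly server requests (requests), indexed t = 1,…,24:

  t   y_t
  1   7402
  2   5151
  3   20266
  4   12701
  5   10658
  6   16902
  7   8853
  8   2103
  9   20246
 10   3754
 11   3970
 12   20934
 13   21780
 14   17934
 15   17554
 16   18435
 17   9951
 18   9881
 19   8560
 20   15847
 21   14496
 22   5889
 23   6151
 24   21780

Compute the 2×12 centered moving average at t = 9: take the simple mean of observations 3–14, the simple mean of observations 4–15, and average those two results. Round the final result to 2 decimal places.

13228.75

Sum over 3–14: 20266 + 12701 + 10658 + 16902 + 8853 + 2103 + 20246 + 3754 + 3970 + 20934 + 21780 + 17934 = 160101
Sum over 4–15: 12701 + 10658 + 16902 + 8853 + 2103 + 20246 + 3754 + 3970 + 20934 + 21780 + 17934 + 17554 = 157389
CMA at t=9 = (160101 + 157389) / (2·12) = 317490 / 24 = 13228.75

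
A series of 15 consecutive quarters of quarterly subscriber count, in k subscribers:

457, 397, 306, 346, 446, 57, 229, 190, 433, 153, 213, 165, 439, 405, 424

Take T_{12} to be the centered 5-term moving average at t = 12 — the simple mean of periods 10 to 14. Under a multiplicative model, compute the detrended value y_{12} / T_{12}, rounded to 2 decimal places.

0.60

Trend T_12 = (153 + 213 + 165 + 439 + 405) / 5 = 1375/5 = 275.0000
Ratio to trend: 165 / 275.0000 = 0.60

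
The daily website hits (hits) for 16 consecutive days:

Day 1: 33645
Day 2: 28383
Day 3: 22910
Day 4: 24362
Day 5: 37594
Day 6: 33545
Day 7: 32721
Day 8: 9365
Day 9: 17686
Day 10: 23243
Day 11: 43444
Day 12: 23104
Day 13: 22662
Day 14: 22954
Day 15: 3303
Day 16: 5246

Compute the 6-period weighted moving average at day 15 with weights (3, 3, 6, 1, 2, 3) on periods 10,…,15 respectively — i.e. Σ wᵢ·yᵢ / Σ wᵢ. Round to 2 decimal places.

23175.78

Weighted sum: 3·23243 + 3·43444 + 6·23104 + 1·22662 + 2·22954 + 3·3303 = 69729 + 130332 + 138624 + 22662 + 45908 + 9909 = 417164
Weight total: 3 + 3 + 6 + 1 + 2 + 3 = 18
WMA = 417164 / 18 = 23175.78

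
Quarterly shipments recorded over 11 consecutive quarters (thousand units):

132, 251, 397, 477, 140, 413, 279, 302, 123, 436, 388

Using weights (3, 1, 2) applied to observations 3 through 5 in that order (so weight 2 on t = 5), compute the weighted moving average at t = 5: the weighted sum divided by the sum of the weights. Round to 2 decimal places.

Weighted sum: 3·397 + 1·477 + 2·140 = 1191 + 477 + 280 = 1948
Weight total: 3 + 1 + 2 = 6
WMA = 1948 / 6 = 324.67

324.67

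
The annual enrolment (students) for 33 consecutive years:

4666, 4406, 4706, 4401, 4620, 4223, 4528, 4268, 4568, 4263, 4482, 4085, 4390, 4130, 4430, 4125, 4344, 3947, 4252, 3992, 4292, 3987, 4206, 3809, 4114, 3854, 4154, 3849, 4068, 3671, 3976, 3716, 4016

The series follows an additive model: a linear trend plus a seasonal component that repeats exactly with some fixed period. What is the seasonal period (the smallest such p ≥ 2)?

First differences y_{t+1} − y_t: -260, 300, -305, 219, -397, 305, -260, 300, -305, 219, -397, 305, -260, 300, …
The difference pattern repeats every 6 terms and not for any smaller step, so p = 6.

6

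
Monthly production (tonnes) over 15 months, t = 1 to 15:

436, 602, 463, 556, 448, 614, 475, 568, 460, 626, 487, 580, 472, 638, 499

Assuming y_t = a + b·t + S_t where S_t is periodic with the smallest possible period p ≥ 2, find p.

4

First differences y_{t+1} − y_t: 166, -139, 93, -108, 166, -139, 93, -108, 166, -139, …
The difference pattern repeats every 4 terms and not for any smaller step, so p = 4.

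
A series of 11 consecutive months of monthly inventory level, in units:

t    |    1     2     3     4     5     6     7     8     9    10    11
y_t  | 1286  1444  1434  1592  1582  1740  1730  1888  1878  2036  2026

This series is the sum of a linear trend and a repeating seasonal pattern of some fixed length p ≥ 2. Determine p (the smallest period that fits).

2

First differences y_{t+1} − y_t: 158, -10, 158, -10, 158, -10, …
The difference pattern repeats every 2 terms and not for any smaller step, so p = 2.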